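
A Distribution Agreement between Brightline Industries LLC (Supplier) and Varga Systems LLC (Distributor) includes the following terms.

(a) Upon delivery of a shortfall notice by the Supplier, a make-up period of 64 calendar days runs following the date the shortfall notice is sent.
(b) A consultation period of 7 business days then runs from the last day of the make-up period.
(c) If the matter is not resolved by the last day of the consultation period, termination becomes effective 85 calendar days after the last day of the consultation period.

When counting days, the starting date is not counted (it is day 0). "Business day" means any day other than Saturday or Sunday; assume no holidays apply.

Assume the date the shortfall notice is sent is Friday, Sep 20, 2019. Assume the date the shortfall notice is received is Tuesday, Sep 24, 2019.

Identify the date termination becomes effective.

Feb 26, 2020

The last day of the make-up period: 64 calendar days after Sep 20, 2019 is Nov 23, 2019.
From Saturday, Nov 23, 2019, 7 business days (Nov 25, Nov 26, Nov 27, Nov 28, Nov 29, Dec 2, Dec 3, skipping weekends) brings us to Tuesday, Dec 3, 2019, which is the last day of the consultation period.
Adding 85 calendar days to Dec 3, 2019 gives Feb 26, 2020, which is the date termination becomes effective.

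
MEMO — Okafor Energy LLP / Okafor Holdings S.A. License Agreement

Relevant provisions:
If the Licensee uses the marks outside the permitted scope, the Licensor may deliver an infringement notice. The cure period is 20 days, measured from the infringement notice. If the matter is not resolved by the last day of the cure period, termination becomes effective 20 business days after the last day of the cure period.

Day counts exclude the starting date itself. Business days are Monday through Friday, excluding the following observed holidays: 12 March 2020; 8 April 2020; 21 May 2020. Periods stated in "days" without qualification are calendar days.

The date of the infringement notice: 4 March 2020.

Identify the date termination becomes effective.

22 April 2020

The last day of the cure period: 20 calendar days after 4 March 2020 is 24 March 2020.
The date termination becomes effective: 20 business days after Tuesday, 24 March 2020, skipping weekends and the listed holiday on Apr 8 — Mar 25, Mar 26, Mar 27, Mar 30, …, Apr 20, Apr 21, Apr 22 — lands on Wednesday, 22 April 2020.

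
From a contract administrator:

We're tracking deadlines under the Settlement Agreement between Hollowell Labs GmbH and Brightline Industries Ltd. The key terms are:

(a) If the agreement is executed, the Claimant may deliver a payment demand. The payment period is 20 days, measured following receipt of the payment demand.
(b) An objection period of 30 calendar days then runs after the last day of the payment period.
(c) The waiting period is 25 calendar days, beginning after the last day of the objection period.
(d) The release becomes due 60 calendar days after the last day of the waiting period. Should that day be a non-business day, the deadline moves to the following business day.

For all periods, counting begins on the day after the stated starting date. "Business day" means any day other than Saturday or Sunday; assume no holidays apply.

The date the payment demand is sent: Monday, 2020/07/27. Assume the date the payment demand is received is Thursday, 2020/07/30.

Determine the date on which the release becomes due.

2020/12/14

The last day of the payment period: 20 calendar days after 2020/07/30 is 2020/08/19.
The last day of the objection period: 30 calendar days after 2020/08/19 is 2020/09/18.
The last day of the waiting period: 2020/09/18 + 25 days = 2020/10/13.
The date on which the release becomes due: 60 calendar days after 2020/10/13 is 2020/12/12. That falls on a Saturday, so it rolls to the next business day, Monday, 2020/12/14.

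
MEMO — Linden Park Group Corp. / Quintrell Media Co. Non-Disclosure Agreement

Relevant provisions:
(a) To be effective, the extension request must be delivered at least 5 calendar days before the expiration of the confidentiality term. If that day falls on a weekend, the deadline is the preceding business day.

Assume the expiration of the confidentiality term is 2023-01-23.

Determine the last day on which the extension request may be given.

2023-01-18

Counting back 5 calendar days from 2023-01-23 gives 2023-01-18. That is a Wednesday, so no adjustment is needed.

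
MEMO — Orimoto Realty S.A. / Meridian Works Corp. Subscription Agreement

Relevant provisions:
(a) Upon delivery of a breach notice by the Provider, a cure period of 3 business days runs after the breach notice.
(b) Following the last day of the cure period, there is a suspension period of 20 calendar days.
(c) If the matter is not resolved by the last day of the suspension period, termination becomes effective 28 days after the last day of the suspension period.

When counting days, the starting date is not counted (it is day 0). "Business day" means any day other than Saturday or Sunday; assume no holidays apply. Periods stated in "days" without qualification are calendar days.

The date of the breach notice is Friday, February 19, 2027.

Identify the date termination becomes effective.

The last day of the cure period: 3 business days after Friday, February 19, 2027, skipping weekends — Feb 22, Feb 23, Feb 24 — lands on Wednesday, February 24, 2027.
Adding 20 calendar days to February 24, 2027 gives March 16, 2027, which is the last day of the suspension period.
The date termination becomes effective: March 16, 2027 + 28 days = April 13, 2027.

April 13, 2027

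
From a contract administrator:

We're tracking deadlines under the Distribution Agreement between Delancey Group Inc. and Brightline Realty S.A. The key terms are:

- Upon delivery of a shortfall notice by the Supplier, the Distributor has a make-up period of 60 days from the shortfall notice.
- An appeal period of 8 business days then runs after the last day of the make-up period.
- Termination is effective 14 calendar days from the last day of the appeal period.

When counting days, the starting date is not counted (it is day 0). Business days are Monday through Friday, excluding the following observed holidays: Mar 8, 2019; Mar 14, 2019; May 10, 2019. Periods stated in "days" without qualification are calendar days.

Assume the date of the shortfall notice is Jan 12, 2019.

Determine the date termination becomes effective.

The last day of the make-up period: Jan 12, 2019 + 60 days = Mar 13, 2019.
The last day of the appeal period: counting 8 business days from Wednesday, Mar 13, 2019 (Mar 15, Mar 18, Mar 19, Mar 20, Mar 21, Mar 22, Mar 25, Mar 26, skipping weekends and the listed holiday on Mar 14) reaches Tuesday, Mar 26, 2019.
The date termination becomes effective: Mar 26, 2019 + 14 days = Apr 9, 2019.

Apr 9, 2019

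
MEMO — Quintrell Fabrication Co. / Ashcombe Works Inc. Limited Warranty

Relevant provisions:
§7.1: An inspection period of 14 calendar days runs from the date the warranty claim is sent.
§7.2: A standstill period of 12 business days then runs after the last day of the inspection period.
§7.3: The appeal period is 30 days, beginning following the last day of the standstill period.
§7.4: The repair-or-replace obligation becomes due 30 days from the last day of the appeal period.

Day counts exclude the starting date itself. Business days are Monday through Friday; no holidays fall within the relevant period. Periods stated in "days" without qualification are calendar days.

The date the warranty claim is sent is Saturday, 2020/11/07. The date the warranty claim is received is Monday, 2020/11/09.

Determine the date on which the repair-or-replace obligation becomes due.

Adding 14 calendar days to 2020/11/07 gives 2020/11/21, which is the last day of the inspection period.
The last day of the standstill period: 12 business days after Saturday, 2020/11/21, skipping weekends — Nov 23, Nov 24, Nov 25, Nov 26, …, Dec 4, Dec 7, Dec 8 — lands on Tuesday, 2020/12/08.
The last day of the appeal period: 30 calendar days after 2020/12/08 is 2021/01/07.
The date on which the repair-or-replace obligation becomes due: 2021/01/07 + 30 days = 2021/02/06.

2021/02/06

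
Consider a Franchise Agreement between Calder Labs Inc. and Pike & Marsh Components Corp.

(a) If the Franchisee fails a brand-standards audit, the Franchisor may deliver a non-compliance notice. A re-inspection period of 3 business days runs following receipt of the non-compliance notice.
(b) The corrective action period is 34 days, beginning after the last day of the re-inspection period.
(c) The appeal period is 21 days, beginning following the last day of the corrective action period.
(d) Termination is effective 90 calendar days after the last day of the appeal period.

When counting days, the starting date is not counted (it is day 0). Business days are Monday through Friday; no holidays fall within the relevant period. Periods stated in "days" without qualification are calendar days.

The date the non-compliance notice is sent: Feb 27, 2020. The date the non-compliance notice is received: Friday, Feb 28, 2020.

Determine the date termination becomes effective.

Jul 27, 2020

The last day of the re-inspection period: counting 3 business days from Friday, Feb 28, 2020 (Mar 2, Mar 3, Mar 4, skipping weekends) reaches Wednesday, Mar 4, 2020.
The last day of the corrective action period: Mar 4, 2020 + 34 days = Apr 7, 2020.
The last day of the appeal period: 21 calendar days after Apr 7, 2020 is Apr 28, 2020.
The date termination becomes effective: 90 calendar days after Apr 28, 2020 is Jul 27, 2020.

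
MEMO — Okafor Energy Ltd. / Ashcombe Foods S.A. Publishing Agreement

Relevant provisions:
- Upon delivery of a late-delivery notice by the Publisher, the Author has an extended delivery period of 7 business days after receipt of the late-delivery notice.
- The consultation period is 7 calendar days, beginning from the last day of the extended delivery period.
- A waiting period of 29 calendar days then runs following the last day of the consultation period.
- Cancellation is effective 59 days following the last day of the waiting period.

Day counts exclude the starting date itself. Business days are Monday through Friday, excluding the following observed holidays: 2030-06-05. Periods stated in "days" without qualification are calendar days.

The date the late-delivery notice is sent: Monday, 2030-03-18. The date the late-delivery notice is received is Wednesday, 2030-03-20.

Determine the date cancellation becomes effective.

2030-07-02

From Wednesday, 2030-03-20, 7 business days (Mar 21, Mar 22, Mar 25, Mar 26, Mar 27, Mar 28, Mar 29, skipping weekends) brings us to Friday, 2030-03-29, which is the last day of the extended delivery period.
Adding 7 calendar days to 2030-03-29 gives 2030-04-05, which is the last day of the consultation period.
The last day of the waiting period: 29 calendar days after 2030-04-05 is 2030-05-04.
The date cancellation becomes effective: 2030-05-04 + 59 days = 2030-07-02.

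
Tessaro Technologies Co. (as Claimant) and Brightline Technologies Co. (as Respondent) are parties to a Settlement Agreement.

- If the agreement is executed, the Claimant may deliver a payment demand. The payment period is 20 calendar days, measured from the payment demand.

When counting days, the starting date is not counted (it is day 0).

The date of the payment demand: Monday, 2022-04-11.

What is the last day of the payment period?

The last day of the payment period: 20 calendar days after 2022-04-11 is 2022-05-01.

2022-05-01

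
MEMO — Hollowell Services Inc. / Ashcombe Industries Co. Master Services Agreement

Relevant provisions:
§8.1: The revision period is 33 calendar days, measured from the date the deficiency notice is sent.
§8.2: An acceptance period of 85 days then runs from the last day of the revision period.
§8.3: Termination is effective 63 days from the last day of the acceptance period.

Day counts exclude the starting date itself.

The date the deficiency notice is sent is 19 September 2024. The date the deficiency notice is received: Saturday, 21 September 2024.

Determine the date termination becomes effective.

19 March 2025

The last day of the revision period: 33 calendar days after 19 September 2024 is 22 October 2024.
The last day of the acceptance period: 85 calendar days after 22 October 2024 is 15 January 2025.
The date termination becomes effective: 15 January 2025 + 63 days = 19 March 2025.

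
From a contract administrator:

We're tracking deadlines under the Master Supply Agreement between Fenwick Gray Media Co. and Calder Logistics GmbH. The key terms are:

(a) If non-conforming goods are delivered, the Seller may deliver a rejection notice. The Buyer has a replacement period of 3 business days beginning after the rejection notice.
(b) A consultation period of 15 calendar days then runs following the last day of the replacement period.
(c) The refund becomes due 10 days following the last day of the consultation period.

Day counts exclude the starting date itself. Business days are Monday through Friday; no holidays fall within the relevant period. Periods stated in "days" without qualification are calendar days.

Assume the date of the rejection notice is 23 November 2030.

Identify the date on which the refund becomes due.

The last day of the replacement period: counting 3 business days from Saturday, 23 November 2030 (Nov 25, Nov 26, Nov 27, skipping weekends) reaches Wednesday, 27 November 2030.
Adding 15 calendar days to 27 November 2030 gives 12 December 2030, which is the last day of the consultation period.
Adding 10 calendar days to 12 December 2030 gives 22 December 2030, which is the date on which the refund becomes due.

22 December 2030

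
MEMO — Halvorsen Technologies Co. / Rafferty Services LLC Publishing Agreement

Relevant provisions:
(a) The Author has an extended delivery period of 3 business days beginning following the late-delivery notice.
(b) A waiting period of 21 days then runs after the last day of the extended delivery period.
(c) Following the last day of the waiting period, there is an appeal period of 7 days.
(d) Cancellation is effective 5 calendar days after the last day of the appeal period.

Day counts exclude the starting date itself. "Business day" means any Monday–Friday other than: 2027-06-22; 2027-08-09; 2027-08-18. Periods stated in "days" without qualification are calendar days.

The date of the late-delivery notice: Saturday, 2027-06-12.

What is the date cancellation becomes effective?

2027-07-19

The last day of the extended delivery period: counting 3 business days from Saturday, 2027-06-12 (Jun 14, Jun 15, Jun 16, skipping weekends) reaches Wednesday, 2027-06-16.
The last day of the waiting period: 21 calendar days after 2027-06-16 is 2027-07-07.
The last day of the appeal period: 7 calendar days after 2027-07-07 is 2027-07-14.
The date cancellation becomes effective: 2027-07-14 + 5 days = 2027-07-19.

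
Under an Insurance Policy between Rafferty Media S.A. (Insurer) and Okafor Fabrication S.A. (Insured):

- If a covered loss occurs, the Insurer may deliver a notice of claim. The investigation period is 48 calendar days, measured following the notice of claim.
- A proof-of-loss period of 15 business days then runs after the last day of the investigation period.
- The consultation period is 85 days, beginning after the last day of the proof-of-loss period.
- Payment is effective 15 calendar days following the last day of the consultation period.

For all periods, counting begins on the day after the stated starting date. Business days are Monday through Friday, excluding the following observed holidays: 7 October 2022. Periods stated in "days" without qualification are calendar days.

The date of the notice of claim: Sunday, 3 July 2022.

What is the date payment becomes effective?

18 December 2022

The last day of the investigation period: 3 July 2022 + 48 days = 20 August 2022.
From Saturday, 20 August 2022, 15 business days (Aug 22, Aug 23, Aug 24, Aug 25, …, Sep 7, Sep 8, Sep 9, skipping weekends) brings us to Friday, 9 September 2022, which is the last day of the proof-of-loss period.
The last day of the consultation period: 9 September 2022 + 85 days = 3 December 2022.
The date payment becomes effective: 15 calendar days after 3 December 2022 is 18 December 2022.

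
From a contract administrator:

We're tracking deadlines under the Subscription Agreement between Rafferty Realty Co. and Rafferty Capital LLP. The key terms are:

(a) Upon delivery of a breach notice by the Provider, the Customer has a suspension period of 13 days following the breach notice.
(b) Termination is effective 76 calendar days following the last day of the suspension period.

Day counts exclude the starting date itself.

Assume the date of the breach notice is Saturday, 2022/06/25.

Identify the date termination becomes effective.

The last day of the suspension period: 2022/06/25 + 13 days = 2022/07/08.
The date termination becomes effective: 76 calendar days after 2022/07/08 is 2022/09/22.

2022/09/22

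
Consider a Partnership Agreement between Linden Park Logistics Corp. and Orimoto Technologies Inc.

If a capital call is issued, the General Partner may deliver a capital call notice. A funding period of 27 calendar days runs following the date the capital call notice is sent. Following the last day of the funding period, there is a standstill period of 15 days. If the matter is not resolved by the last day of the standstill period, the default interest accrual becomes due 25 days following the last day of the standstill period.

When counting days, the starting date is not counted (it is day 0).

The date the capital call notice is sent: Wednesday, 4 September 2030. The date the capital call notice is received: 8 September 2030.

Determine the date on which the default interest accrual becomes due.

10 November 2030

The last day of the funding period: 27 calendar days after 4 September 2030 is 1 October 2030.
The last day of the standstill period: 15 calendar days after 1 October 2030 is 16 October 2030.
The date on which the default interest accrual becomes due: 16 October 2030 + 25 days = 10 November 2030.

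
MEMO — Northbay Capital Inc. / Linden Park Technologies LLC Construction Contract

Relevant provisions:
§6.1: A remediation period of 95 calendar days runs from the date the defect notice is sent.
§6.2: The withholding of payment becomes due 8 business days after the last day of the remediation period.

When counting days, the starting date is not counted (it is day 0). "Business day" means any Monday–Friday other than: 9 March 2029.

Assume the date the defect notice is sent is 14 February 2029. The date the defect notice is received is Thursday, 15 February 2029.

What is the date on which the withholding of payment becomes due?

30 May 2029

The last day of the remediation period: 14 February 2029 + 95 days = 20 May 2029.
The date on which the withholding of payment becomes due: counting 8 business days from Sunday, 20 May 2029 (May 21, May 22, May 23, May 24, May 25, May 28, May 29, May 30, skipping weekends) reaches Wednesday, 30 May 2029.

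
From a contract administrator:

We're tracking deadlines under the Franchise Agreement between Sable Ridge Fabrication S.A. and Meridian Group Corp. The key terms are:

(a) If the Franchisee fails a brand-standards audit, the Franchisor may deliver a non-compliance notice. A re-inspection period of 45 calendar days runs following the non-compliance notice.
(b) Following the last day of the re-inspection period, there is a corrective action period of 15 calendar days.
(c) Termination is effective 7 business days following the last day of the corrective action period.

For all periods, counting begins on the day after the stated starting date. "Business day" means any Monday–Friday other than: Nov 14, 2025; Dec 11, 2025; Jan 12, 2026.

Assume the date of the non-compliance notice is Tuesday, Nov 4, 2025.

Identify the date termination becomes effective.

Adding 45 calendar days to Nov 4, 2025 gives Dec 19, 2025, which is the last day of the re-inspection period.
Adding 15 calendar days to Dec 19, 2025 gives Jan 3, 2026, which is the last day of the corrective action period.
The date termination becomes effective: counting 7 business days from Saturday, Jan 3, 2026 (Jan 5, Jan 6, Jan 7, Jan 8, Jan 9, Jan 13, Jan 14, skipping weekends and the listed holiday on Jan 12) reaches Wednesday, Jan 14, 2026.

Jan 14, 2026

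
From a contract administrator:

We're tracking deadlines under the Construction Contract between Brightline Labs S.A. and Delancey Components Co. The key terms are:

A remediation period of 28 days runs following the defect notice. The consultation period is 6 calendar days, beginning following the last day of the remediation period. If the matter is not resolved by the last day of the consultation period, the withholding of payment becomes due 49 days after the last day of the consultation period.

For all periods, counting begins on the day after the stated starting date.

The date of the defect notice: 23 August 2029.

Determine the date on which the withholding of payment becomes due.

The last day of the remediation period: 23 August 2029 + 28 days = 20 September 2029.
Adding 6 calendar days to 20 September 2029 gives 26 September 2029, which is the last day of the consultation period.
Adding 49 calendar days to 26 September 2029 gives 14 November 2029, which is the date on which the withholding of payment becomes due.

14 November 2029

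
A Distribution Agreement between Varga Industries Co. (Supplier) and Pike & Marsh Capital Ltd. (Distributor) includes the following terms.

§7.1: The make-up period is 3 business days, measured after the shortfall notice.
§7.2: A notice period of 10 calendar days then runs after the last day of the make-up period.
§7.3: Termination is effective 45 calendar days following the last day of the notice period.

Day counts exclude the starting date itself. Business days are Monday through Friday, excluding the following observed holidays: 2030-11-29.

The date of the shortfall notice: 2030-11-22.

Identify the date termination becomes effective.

2031-01-21

The last day of the make-up period: counting 3 business days from Friday, 2030-11-22 (Nov 25, Nov 26, Nov 27, skipping weekends) reaches Wednesday, 2030-11-27.
The last day of the notice period: 10 calendar days after 2030-11-27 is 2030-12-07.
The date termination becomes effective: 2030-12-07 + 45 days = 2031-01-21.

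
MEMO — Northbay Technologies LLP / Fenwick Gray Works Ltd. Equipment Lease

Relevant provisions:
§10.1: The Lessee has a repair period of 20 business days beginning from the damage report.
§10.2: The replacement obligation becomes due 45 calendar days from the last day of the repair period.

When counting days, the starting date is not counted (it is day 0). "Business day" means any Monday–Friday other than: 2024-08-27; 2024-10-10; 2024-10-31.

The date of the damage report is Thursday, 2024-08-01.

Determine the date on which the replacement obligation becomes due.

The last day of the repair period: 20 business days after Thursday, 2024-08-01, skipping weekends and the listed holiday on Aug 27 — Aug 2, Aug 5, Aug 6, Aug 7, …, Aug 28, Aug 29, Aug 30 — lands on Friday, 2024-08-30.
Adding 45 calendar days to 2024-08-30 gives 2024-10-14, which is the date on which the replacement obligation becomes due.

2024-10-14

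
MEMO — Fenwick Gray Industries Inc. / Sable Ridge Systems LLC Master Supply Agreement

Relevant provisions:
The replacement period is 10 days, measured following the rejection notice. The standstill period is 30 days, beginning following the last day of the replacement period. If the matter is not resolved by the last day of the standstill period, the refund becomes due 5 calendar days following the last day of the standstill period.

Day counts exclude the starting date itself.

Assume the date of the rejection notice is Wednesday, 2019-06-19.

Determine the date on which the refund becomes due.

2019-08-03

The last day of the replacement period: 2019-06-19 + 10 days = 2019-06-29.
The last day of the standstill period: 2019-06-29 + 30 days = 2019-07-29.
Adding 5 calendar days to 2019-07-29 gives 2019-08-03, which is the date on which the refund becomes due.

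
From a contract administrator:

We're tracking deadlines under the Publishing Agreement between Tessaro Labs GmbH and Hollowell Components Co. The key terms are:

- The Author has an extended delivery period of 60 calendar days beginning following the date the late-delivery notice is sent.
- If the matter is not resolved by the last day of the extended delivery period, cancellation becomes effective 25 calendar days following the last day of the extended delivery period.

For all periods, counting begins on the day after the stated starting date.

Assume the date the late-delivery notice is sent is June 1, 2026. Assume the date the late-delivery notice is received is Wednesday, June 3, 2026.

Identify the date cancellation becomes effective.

The last day of the extended delivery period: June 1, 2026 + 60 days = July 31, 2026.
The date cancellation becomes effective: 25 calendar days after July 31, 2026 is August 25, 2026.

August 25, 2026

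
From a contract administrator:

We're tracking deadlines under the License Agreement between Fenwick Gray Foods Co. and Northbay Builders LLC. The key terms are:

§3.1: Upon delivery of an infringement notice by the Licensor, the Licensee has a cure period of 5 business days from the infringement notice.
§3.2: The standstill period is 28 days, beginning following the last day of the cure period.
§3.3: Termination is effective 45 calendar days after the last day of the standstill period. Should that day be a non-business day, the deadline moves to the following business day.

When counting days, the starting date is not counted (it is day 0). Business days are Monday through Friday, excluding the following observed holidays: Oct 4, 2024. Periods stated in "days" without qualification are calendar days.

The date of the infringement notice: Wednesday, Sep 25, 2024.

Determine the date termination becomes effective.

The last day of the cure period: counting 5 business days from Wednesday, Sep 25, 2024 (Sep 26, Sep 27, Sep 30, Oct 1, Oct 2, skipping weekends) reaches Wednesday, Oct 2, 2024.
Adding 28 calendar days to Oct 2, 2024 gives Oct 30, 2024, which is the last day of the standstill period.
The date termination becomes effective: Oct 30, 2024 + 45 days = Dec 14, 2024. That falls on a Saturday, so it rolls to the next business day, Monday, Dec 16, 2024.

Dec 16, 2024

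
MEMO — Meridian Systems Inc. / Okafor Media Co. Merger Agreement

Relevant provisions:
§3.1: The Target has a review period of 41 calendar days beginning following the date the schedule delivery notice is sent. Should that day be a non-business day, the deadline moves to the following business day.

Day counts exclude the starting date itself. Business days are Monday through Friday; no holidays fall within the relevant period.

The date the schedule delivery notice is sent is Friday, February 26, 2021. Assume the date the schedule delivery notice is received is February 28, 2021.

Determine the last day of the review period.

Adding 41 calendar days to February 26, 2021 gives April 8, 2021, which is the last day of the review period. April 8, 2021 is a Thursday, so no roll-forward applies.

April 8, 2021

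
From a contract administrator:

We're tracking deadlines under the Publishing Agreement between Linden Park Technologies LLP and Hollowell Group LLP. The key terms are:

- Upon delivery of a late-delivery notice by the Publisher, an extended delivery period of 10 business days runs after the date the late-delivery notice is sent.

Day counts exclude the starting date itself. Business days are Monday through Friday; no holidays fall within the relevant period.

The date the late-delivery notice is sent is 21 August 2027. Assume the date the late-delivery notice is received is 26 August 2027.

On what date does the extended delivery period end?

3 September 2027

The last day of the extended delivery period: counting 10 business days from Saturday, 21 August 2027 (Aug 23, Aug 24, Aug 25, Aug 26, Aug 27, Aug 30, Aug 31, Sep 1, Sep 2, Sep 3, skipping weekends) reaches Friday, 3 September 2027.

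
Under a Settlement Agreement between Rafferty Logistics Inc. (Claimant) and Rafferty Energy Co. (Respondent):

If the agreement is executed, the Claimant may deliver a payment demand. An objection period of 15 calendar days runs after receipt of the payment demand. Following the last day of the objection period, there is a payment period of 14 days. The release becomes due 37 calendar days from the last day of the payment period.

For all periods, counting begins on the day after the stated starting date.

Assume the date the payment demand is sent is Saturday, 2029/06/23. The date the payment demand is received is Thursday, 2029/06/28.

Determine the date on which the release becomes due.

Adding 15 calendar days to 2029/06/28 gives 2029/07/13, which is the last day of the objection period.
The last day of the payment period: 14 calendar days after 2029/07/13 is 2029/07/27.
The date on which the release becomes due: 2029/07/27 + 37 days = 2029/09/02.

2029/09/02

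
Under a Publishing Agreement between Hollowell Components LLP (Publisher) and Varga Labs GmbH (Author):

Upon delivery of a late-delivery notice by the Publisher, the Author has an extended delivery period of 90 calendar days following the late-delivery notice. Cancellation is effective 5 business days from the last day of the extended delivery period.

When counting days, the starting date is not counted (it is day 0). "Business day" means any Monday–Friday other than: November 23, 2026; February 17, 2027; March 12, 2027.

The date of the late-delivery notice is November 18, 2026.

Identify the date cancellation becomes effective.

February 24, 2027

The last day of the extended delivery period: 90 calendar days after November 18, 2026 is February 16, 2027.
The date cancellation becomes effective: counting 5 business days from Tuesday, February 16, 2027 (Feb 18, Feb 19, Feb 22, Feb 23, Feb 24, skipping weekends and the listed holiday on Feb 17) reaches Wednesday, February 24, 2027.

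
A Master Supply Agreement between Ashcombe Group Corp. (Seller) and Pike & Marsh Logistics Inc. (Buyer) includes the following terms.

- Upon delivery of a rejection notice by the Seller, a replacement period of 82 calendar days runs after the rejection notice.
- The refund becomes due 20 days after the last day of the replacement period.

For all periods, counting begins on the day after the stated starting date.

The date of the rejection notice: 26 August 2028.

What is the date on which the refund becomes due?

The last day of the replacement period: 26 August 2028 + 82 days = 16 November 2028.
Adding 20 calendar days to 16 November 2028 gives 6 December 2028, which is the date on which the refund becomes due.

6 December 2028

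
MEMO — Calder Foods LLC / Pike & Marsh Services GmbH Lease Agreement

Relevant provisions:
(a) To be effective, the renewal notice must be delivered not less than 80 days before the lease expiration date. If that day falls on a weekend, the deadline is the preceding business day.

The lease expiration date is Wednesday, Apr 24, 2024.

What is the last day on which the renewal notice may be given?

Feb 2, 2024

Counting back 80 calendar days from Apr 24, 2024 gives Feb 4, 2024. That is a Sunday, so the deadline moves back to Friday, Feb 2, 2024.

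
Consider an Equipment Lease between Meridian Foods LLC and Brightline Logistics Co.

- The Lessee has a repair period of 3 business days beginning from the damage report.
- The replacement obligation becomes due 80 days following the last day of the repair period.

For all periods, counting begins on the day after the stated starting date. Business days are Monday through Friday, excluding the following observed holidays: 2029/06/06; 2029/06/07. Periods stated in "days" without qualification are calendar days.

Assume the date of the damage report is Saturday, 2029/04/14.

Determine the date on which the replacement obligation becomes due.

2029/07/07

From Saturday, 2029/04/14, 3 business days (Apr 16, Apr 17, Apr 18, skipping weekends) brings us to Wednesday, 2029/04/18, which is the last day of the repair period.
The date on which the replacement obligation becomes due: 2029/04/18 + 80 days = 2029/07/07.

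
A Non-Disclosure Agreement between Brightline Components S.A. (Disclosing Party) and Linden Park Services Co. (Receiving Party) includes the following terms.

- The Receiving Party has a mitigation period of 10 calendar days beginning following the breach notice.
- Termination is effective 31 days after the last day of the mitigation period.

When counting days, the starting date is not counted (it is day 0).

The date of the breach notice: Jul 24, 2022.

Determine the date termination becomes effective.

Sep 3, 2022

Adding 10 calendar days to Jul 24, 2022 gives Aug 3, 2022, which is the last day of the mitigation period.
The date termination becomes effective: 31 calendar days after Aug 3, 2022 is Sep 3, 2022.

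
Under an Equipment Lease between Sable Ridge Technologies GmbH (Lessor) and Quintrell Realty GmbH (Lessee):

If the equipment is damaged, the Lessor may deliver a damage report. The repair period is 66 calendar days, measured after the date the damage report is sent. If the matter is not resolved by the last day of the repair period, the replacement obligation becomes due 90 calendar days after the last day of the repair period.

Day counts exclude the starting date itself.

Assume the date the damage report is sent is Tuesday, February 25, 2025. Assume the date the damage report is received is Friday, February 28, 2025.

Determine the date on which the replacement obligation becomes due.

Adding 66 calendar days to February 25, 2025 gives May 2, 2025, which is the last day of the repair period.
The date on which the replacement obligation becomes due: May 2, 2025 + 90 days = July 31, 2025.

July 31, 2025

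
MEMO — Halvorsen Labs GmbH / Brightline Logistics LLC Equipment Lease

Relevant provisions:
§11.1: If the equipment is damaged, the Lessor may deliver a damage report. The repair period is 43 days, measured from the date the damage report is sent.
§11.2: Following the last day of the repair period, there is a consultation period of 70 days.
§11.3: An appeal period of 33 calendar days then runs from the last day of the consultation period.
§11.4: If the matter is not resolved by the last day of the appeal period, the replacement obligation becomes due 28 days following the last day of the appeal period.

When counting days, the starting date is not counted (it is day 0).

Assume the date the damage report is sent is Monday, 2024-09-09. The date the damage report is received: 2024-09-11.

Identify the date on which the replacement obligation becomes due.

The last day of the repair period: 2024-09-09 + 43 days = 2024-10-22.
The last day of the consultation period: 2024-10-22 + 70 days = 2024-12-31.
Adding 33 calendar days to 2024-12-31 gives 2025-02-02, which is the last day of the appeal period.
Adding 28 calendar days to 2025-02-02 gives 2025-03-02, which is the date on which the replacement obligation becomes due.

2025-03-02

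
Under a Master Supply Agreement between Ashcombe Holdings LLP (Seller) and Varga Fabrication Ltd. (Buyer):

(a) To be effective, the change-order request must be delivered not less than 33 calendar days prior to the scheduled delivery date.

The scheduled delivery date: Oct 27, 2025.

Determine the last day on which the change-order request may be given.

Counting back 33 calendar days from Oct 27, 2025 gives Sep 24, 2025.

Sep 24, 2025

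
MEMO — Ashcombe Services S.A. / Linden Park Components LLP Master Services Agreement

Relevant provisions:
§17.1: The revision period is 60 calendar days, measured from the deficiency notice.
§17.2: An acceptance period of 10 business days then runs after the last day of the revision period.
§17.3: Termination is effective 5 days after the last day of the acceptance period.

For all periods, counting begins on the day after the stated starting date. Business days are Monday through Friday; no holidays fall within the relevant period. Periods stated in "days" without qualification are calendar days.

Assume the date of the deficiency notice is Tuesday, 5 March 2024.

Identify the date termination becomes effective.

The last day of the revision period: 5 March 2024 + 60 days = 4 May 2024.
From Saturday, 4 May 2024, 10 business days (May 6, May 7, May 8, May 9, May 10, May 13, May 14, May 15, May 16, May 17, skipping weekends) brings us to Friday, 17 May 2024, which is the last day of the acceptance period.
The date termination becomes effective: 17 May 2024 + 5 days = 22 May 2024.

22 May 2024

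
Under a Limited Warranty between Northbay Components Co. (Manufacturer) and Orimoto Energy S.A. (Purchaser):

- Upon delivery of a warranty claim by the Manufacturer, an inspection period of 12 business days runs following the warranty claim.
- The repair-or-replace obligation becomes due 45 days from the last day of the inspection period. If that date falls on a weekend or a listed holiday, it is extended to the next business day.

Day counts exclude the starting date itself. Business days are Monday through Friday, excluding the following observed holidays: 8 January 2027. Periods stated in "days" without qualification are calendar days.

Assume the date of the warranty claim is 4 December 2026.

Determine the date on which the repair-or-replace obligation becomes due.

5 February 2027

From Friday, 4 December 2026, 12 business days (Dec 7, Dec 8, Dec 9, Dec 10, …, Dec 18, Dec 21, Dec 22, skipping weekends) brings us to Tuesday, 22 December 2026, which is the last day of the inspection period.
The date on which the repair-or-replace obligation becomes due: 45 calendar days after 22 December 2026 is 5 February 2027. 5 February 2027 is a Friday and is not a listed holiday, so no roll-forward applies.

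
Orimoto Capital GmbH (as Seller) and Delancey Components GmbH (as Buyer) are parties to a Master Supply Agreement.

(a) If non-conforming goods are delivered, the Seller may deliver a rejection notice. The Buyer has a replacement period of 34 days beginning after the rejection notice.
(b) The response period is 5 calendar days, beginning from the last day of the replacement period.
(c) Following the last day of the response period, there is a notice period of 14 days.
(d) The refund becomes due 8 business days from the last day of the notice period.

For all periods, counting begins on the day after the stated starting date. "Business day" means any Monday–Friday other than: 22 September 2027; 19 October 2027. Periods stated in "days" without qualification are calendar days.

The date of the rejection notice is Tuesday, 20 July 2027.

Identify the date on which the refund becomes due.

23 September 2027

Adding 34 calendar days to 20 July 2027 gives 23 August 2027, which is the last day of the replacement period.
The last day of the response period: 5 calendar days after 23 August 2027 is 28 August 2027.
The last day of the notice period: 28 August 2027 + 14 days = 11 September 2027.
The date on which the refund becomes due: counting 8 business days from Saturday, 11 September 2027 (Sep 13, Sep 14, Sep 15, Sep 16, Sep 17, Sep 20, Sep 21, Sep 23, skipping weekends and the listed holiday on Sep 22) reaches Thursday, 23 September 2027.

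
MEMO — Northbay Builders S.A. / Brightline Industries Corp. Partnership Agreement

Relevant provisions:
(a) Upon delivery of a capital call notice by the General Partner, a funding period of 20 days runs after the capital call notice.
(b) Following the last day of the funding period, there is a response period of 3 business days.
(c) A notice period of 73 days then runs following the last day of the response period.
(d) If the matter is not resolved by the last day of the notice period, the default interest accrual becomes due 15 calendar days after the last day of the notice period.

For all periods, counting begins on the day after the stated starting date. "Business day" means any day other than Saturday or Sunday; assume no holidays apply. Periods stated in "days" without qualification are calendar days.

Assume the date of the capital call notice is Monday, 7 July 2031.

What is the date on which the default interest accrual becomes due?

26 October 2031

The last day of the funding period: 7 July 2031 + 20 days = 27 July 2031.
The last day of the response period: counting 3 business days from Sunday, 27 July 2031 (Jul 28, Jul 29, Jul 30, skipping weekends) reaches Wednesday, 30 July 2031.
The last day of the notice period: 73 calendar days after 30 July 2031 is 11 October 2031.
Adding 15 calendar days to 11 October 2031 gives 26 October 2031, which is the date on which the default interest accrual becomes due.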